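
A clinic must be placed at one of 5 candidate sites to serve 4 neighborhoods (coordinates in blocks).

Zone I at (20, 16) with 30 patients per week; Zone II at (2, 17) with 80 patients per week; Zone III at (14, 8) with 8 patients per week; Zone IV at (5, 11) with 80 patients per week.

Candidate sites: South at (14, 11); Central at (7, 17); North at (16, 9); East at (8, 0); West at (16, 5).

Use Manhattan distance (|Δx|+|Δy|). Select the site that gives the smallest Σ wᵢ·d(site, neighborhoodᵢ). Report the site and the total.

Central, total 1588 blocks

Total weighted distance at each candidate:
  South (14, 11): total = 2514
  Central (7, 17): total = 1588
  North (16, 9): total = 3154
  East (8, 0): total = 3912
  West (16, 5): total = 3930
Minimum is at Central with total 1588 blocks.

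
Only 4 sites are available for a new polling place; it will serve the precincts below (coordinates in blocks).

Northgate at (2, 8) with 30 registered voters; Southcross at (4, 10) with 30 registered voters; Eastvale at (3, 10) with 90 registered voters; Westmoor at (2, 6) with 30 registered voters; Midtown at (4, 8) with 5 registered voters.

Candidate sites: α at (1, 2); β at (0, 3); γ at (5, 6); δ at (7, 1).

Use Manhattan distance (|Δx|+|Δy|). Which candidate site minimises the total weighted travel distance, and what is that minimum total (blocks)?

Total weighted distance at each candidate:
  α (1, 2): total = 1635
  β (0, 3): total = 1635
  γ (5, 6): total = 945
  δ (7, 1): total = 2240
Minimum is at γ with total 945 blocks.

γ, total 945 blocks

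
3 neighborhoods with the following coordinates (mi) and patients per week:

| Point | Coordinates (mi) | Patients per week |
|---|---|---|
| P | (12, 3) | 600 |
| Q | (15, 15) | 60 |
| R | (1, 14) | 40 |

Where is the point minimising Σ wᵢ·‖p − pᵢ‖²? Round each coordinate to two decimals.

(11.63, 4.66)

The minimiser of Σwᵢ‖p−pᵢ‖² is the weighted centroid p* = (Σwᵢpᵢ)/(Σwᵢ).
Σwᵢ = 700.
Σwᵢxᵢ = 600·12 + 60·15 + 40·1 = 8140.
Σwᵢyᵢ = 600·3 + 60·15 + 40·14 = 3260.
x* = 8140/700 = 11.63, y* = 3260/700 = 4.66.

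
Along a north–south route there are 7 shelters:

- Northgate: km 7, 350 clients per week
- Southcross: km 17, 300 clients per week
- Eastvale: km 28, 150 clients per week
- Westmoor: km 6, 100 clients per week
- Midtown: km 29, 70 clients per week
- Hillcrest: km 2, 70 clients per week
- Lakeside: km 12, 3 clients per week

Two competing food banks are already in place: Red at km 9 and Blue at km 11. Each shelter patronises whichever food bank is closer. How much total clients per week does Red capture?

520

The indifferent point is the midpoint (9+11)/2 = 10; shelters left of it (closer to Red at 9) go to Red, those right go to Blue.
  Hillcrest at 2 (w=70) → Red
  Westmoor at 6 (w=100) → Red
  Northgate at 7 (w=350) → Red
  Lakeside at 12 (w=3) → Blue
  Southcross at 17 (w=300) → Blue
  Eastvale at 28 (w=150) → Blue
  Midtown at 29 (w=70) → Blue
Red captures 520; Blue captures 523.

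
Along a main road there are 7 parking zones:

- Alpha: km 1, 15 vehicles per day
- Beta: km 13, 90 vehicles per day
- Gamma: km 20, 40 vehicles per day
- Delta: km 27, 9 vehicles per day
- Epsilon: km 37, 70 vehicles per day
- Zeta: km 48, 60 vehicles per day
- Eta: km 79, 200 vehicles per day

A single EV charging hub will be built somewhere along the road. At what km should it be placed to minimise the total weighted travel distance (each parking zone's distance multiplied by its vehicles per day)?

x = 48

For a sum of weighted absolute distances on a line, the optimum is the weighted median (not the mean). Total weight W = 484; half-weight = 242.
Sort by position and accumulate weight:
  km 1 (Alpha, w=15) → cum 15
  km 13 (Beta, w=90) → cum 105
  km 20 (Gamma, w=40) → cum 145
  km 27 (Delta, w=9) → cum 154
  km 37 (Epsilon, w=70) → cum 224
  km 48 (Zeta, w=60) → cum 284  ≥ 242 → median here
  km 79 (Eta, w=200) → cum 484
Optimal location: km 48.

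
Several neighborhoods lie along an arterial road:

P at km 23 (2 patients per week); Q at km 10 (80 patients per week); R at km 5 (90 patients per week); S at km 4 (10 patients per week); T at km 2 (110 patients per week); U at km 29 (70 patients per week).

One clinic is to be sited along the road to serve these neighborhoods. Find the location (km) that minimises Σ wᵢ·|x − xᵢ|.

x = 5

For a sum of weighted absolute distances on a line, the optimum is the weighted median (not the mean). Total weight W = 362; half-weight = 181.
Sort by position and accumulate weight:
  km 2 (T, w=110) → cum 110
  km 4 (S, w=10) → cum 120
  km 5 (R, w=90) → cum 210  ≥ 181 → median here
  km 10 (Q, w=80) → cum 290
  km 23 (P, w=2) → cum 292
  km 29 (U, w=70) → cum 362
Optimal location: km 5.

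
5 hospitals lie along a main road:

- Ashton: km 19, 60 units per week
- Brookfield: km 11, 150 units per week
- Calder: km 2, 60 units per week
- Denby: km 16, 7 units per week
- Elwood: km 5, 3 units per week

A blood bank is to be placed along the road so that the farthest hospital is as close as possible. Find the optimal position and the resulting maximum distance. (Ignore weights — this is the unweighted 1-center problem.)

The 1-center on a line is the midpoint of the two extreme points: leftmost at 2, rightmost at 19.
Optimal location = (2 + 19)/2 = 10.5; maximum distance = (19 − 2)/2 = 8.5.

location 10.5, max distance 8.5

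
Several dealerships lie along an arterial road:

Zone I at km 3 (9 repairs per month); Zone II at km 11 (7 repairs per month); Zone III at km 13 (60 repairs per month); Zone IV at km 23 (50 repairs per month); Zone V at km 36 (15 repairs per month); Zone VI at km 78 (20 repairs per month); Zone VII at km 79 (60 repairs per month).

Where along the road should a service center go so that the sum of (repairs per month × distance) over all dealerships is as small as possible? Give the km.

x = 23

For a sum of weighted absolute distances on a line, the optimum is the weighted median (not the mean). Total weight W = 221; half-weight = 110.5.
Sort by position and accumulate weight:
  km 3 (Zone I, w=9) → cum 9
  km 11 (Zone II, w=7) → cum 16
  km 13 (Zone III, w=60) → cum 76
  km 23 (Zone IV, w=50) → cum 126  ≥ 110.5 → median here
  km 36 (Zone V, w=15) → cum 141
  km 78 (Zone VI, w=20) → cum 161
  km 79 (Zone VII, w=60) → cum 221
Optimal location: km 23.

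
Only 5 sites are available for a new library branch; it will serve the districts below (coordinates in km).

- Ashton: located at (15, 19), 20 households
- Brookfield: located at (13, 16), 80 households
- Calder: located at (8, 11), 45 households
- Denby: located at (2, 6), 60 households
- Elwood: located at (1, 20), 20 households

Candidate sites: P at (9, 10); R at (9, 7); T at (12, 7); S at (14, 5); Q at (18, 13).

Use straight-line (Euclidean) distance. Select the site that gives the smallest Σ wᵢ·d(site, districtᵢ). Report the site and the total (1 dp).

Total weighted distance at each candidate:
  P (9, 10): total = 1596.7
  R (9, 7): total = 1971.3
  T (12, 7): total = 2170.0
  S (14, 5): total = 2665.7
  Q (18, 13): total = 2475.1
Minimum is at P with total 1596.7 km.

P, total 1596.7 km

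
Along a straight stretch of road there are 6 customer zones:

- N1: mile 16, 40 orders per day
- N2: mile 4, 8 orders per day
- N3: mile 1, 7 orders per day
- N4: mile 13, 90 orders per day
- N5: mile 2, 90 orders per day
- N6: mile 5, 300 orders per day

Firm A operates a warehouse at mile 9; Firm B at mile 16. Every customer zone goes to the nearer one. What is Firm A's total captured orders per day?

The indifferent point is the midpoint (9+16)/2 = 12.5; customer zones left of it (closer to Firm A at 9) go to Firm A, those right go to Firm B.
  N3 at 1 (w=7) → Firm A
  N5 at 2 (w=90) → Firm A
  N2 at 4 (w=8) → Firm A
  N6 at 5 (w=300) → Firm A
  N4 at 13 (w=90) → Firm B
  N1 at 16 (w=40) → Firm B
Firm A captures 405; Firm B captures 130.

405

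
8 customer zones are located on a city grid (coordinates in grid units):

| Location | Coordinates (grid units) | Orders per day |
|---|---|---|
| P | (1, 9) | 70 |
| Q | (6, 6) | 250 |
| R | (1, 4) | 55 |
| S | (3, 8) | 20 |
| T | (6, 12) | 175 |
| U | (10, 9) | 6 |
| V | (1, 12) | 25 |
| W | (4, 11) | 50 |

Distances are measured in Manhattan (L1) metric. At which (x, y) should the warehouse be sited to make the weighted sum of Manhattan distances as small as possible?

(6, 9)

Manhattan distance separates: Σwᵢ(|x−xᵢ|+|y−yᵢ|) = Σwᵢ|x−xᵢ| + Σwᵢ|y−yᵢ|, so x and y are optimised independently as 1-D weighted medians.
Total weight W = 651; half = 325.5.
x-coordinate, sorted with cumulative weight:
  x=1 (P, w=70) cum 70
  x=1 (R, w=55) cum 125
  x=1 (V, w=25) cum 150
  x=3 (S, w=20) cum 170
  x=4 (W, w=50) cum 220
  x=6 (Q, w=250) cum 470  ← median
  x=6 (T, w=175) cum 645
  x=10 (U, w=6) cum 651
⇒ x* = 6
y-coordinate, sorted with cumulative weight:
  y=4 (R, w=55) cum 55
  y=6 (Q, w=250) cum 305
  y=8 (S, w=20) cum 325
  y=9 (P, w=70) cum 395  ← median
  y=9 (U, w=6) cum 401
  y=11 (W, w=50) cum 451
  y=12 (T, w=175) cum 626
  y=12 (V, w=25) cum 651
⇒ y* = 9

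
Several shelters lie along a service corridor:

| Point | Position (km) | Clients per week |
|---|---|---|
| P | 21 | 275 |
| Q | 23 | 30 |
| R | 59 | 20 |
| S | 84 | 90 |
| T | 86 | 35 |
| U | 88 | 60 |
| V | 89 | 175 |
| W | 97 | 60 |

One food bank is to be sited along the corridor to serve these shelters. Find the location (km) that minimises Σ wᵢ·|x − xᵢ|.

For a sum of weighted absolute distances on a line, the optimum is the weighted median (not the mean). Total weight W = 745; half-weight = 372.5.
Sort by position and accumulate weight:
  km 21 (P, w=275) → cum 275
  km 23 (Q, w=30) → cum 305
  km 59 (R, w=20) → cum 325
  km 84 (S, w=90) → cum 415  ≥ 372.5 → median here
  km 86 (T, w=35) → cum 450
  km 88 (U, w=60) → cum 510
  km 89 (V, w=175) → cum 685
  km 97 (W, w=60) → cum 745
Optimal location: km 84.

x = 84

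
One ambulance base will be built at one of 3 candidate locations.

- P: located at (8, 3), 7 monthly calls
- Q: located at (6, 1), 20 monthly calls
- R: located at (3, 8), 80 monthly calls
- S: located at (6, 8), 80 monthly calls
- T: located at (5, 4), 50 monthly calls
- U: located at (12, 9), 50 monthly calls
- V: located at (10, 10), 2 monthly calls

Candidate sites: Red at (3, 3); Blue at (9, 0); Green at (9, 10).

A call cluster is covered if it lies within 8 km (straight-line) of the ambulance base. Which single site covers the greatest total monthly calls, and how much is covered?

Green, covering 269

Coverage radius r = 8 km; a point is covered iff (Δx)²+(Δy)² ≤ 8² = 64.
  Red (3, 3): covers {P, Q, R, S, T} → 237
  Blue (9, 0): covers {P, Q, T} → 77
  Green (9, 10): covers {P, R, S, T, U, V} → 269
Maximum coverage at Green: 269 monthly calls.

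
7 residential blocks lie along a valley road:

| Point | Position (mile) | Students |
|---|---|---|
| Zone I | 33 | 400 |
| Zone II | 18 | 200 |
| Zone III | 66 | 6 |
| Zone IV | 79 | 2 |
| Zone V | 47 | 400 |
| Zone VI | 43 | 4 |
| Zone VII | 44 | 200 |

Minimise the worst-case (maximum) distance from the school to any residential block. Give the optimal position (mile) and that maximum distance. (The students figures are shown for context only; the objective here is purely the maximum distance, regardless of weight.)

The 1-center on a line is the midpoint of the two extreme points: leftmost at 18, rightmost at 79.
Optimal location = (18 + 79)/2 = 48.5; maximum distance = (79 − 18)/2 = 30.5.

location 48.5, max distance 30.5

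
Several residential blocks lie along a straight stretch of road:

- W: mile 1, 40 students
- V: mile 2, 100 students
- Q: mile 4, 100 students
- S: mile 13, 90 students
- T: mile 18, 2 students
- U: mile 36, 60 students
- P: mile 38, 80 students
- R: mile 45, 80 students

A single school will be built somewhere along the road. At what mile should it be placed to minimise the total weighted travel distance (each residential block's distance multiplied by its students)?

x = 13

For a sum of weighted absolute distances on a line, the optimum is the weighted median (not the mean). Total weight W = 552; half-weight = 276.
Sort by position and accumulate weight:
  mile 1 (W, w=40) → cum 40
  mile 2 (V, w=100) → cum 140
  mile 4 (Q, w=100) → cum 240
  mile 13 (S, w=90) → cum 330  ≥ 276 → median here
  mile 18 (T, w=2) → cum 332
  mile 36 (U, w=60) → cum 392
  mile 38 (P, w=80) → cum 472
  mile 45 (R, w=80) → cum 552
Optimal location: mile 13.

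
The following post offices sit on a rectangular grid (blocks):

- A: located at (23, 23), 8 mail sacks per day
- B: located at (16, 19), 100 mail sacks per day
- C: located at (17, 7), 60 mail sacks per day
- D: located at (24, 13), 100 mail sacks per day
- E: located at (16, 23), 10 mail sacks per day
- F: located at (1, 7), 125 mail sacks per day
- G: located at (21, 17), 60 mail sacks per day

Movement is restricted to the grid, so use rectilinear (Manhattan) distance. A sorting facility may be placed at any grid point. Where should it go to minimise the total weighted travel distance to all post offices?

(16, 13)

Manhattan distance separates: Σwᵢ(|x−xᵢ|+|y−yᵢ|) = Σwᵢ|x−xᵢ| + Σwᵢ|y−yᵢ|, so x and y are optimised independently as 1-D weighted medians.
Total weight W = 463; half = 231.5.
x-coordinate, sorted with cumulative weight:
  x=1 (F, w=125) cum 125
  x=16 (B, w=100) cum 225
  x=16 (E, w=10) cum 235  ← median
  x=17 (C, w=60) cum 295
  x=21 (G, w=60) cum 355
  x=23 (A, w=8) cum 363
  x=24 (D, w=100) cum 463
⇒ x* = 16
y-coordinate, sorted with cumulative weight:
  y=7 (C, w=60) cum 60
  y=7 (F, w=125) cum 185
  y=13 (D, w=100) cum 285  ← median
  y=17 (G, w=60) cum 345
  y=19 (B, w=100) cum 445
  y=23 (A, w=8) cum 453
  y=23 (E, w=10) cum 463
⇒ y* = 13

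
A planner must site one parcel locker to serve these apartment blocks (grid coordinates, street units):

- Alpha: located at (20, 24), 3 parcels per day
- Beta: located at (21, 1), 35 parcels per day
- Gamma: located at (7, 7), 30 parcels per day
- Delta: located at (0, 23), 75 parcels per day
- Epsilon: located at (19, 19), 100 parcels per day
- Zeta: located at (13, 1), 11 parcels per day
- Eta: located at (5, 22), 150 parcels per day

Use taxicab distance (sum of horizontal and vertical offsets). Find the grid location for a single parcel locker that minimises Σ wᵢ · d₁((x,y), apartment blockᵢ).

Manhattan distance separates: Σwᵢ(|x−xᵢ|+|y−yᵢ|) = Σwᵢ|x−xᵢ| + Σwᵢ|y−yᵢ|, so x and y are optimised independently as 1-D weighted medians.
Total weight W = 404; half = 202.
x-coordinate, sorted with cumulative weight:
  x=0 (Delta, w=75) cum 75
  x=5 (Eta, w=150) cum 225  ← median
  x=7 (Gamma, w=30) cum 255
  x=13 (Zeta, w=11) cum 266
  x=19 (Epsilon, w=100) cum 366
  x=20 (Alpha, w=3) cum 369
  x=21 (Beta, w=35) cum 404
⇒ x* = 5
y-coordinate, sorted with cumulative weight:
  y=1 (Beta, w=35) cum 35
  y=1 (Zeta, w=11) cum 46
  y=7 (Gamma, w=30) cum 76
  y=19 (Epsilon, w=100) cum 176
  y=22 (Eta, w=150) cum 326  ← median
  y=23 (Delta, w=75) cum 401
  y=24 (Alpha, w=3) cum 404
⇒ y* = 22

(5, 22)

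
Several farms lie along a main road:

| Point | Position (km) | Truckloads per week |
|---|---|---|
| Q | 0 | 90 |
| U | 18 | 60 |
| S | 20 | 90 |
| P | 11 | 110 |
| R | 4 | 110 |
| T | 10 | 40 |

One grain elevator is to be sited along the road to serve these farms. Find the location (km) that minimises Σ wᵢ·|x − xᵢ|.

For a sum of weighted absolute distances on a line, the optimum is the weighted median (not the mean). Total weight W = 500; half-weight = 250.
Sort by position and accumulate weight:
  km 0 (Q, w=90) → cum 90
  km 4 (R, w=110) → cum 200
  km 10 (T, w=40) → cum 240
  km 11 (P, w=110) → cum 350  ≥ 250 → median here
  km 18 (U, w=60) → cum 410
  km 20 (S, w=90) → cum 500
Optimal location: km 11.

x = 11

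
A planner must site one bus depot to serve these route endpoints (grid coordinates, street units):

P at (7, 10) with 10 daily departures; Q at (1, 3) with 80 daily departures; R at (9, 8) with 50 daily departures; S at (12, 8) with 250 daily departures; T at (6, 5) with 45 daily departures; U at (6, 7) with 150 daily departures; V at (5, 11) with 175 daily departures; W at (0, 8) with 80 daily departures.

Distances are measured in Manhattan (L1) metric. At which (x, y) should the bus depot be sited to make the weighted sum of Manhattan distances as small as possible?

Manhattan distance separates: Σwᵢ(|x−xᵢ|+|y−yᵢ|) = Σwᵢ|x−xᵢ| + Σwᵢ|y−yᵢ|, so x and y are optimised independently as 1-D weighted medians.
Total weight W = 840; half = 420.
x-coordinate, sorted with cumulative weight:
  x=0 (W, w=80) cum 80
  x=1 (Q, w=80) cum 160
  x=5 (V, w=175) cum 335
  x=6 (T, w=45) cum 380
  x=6 (U, w=150) cum 530  ← median
  x=7 (P, w=10) cum 540
  x=9 (R, w=50) cum 590
  x=12 (S, w=250) cum 840
⇒ x* = 6
y-coordinate, sorted with cumulative weight:
  y=3 (Q, w=80) cum 80
  y=5 (T, w=45) cum 125
  y=7 (U, w=150) cum 275
  y=8 (R, w=50) cum 325
  y=8 (S, w=250) cum 575  ← median
  y=8 (W, w=80) cum 655
  y=10 (P, w=10) cum 665
  y=11 (V, w=175) cum 840
⇒ y* = 8

(6, 8)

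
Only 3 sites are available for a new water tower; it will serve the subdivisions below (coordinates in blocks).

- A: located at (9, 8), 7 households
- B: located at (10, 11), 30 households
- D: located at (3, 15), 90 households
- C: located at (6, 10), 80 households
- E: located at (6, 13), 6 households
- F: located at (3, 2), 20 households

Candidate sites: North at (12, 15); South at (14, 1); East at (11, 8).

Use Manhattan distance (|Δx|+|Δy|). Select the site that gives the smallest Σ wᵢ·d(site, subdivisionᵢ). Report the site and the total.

East, total 2384 blocks

Total weighted distance at each candidate:
  North (12, 15): total = 2428
  South (14, 1): total = 4474
  East (11, 8): total = 2384
Minimum is at East with total 2384 blocks.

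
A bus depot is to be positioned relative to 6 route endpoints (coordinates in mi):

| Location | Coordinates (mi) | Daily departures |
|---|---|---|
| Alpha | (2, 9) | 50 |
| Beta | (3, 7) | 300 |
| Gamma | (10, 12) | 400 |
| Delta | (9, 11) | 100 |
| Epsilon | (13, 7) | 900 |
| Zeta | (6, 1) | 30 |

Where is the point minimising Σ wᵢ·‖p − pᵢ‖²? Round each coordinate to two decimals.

(9.99, 8.30)

The minimiser of Σwᵢ‖p−pᵢ‖² is the weighted centroid p* = (Σwᵢpᵢ)/(Σwᵢ).
Σwᵢ = 1780.
Σwᵢxᵢ = 50·2 + 300·3 + 400·10 + 100·9 + 900·13 + 30·6 = 17780.
Σwᵢyᵢ = 50·9 + 300·7 + 400·12 + 100·11 + 900·7 + 30·1 = 14780.
x* = 17780/1780 = 9.99, y* = 14780/1780 = 8.30.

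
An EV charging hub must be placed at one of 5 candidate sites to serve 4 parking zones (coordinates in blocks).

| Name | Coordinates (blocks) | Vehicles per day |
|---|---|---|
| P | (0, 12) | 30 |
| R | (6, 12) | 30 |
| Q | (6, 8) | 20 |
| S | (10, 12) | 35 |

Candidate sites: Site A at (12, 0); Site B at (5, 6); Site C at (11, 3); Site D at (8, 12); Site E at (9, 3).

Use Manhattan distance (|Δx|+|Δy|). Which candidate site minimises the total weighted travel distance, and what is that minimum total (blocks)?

Total weighted distance at each candidate:
  Site A (12, 0): total = 2030
  Site B (5, 6): total = 985
  Site C (11, 3): total = 1570
  Site D (8, 12): total = 490
  Site E (9, 3): total = 1410
Minimum is at Site D with total 490 blocks.

Site D, total 490 blocks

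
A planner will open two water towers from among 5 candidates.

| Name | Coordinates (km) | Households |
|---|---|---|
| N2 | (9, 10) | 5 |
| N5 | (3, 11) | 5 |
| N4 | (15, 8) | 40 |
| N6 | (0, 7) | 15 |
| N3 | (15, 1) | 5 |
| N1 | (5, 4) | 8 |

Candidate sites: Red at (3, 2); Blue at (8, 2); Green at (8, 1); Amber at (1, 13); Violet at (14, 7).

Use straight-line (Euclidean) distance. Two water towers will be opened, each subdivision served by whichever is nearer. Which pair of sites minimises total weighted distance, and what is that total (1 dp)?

{Red, Violet}, total 271.2

Evaluate every pair (each demand assigned to the nearer of the two):
  {Red, Violet}: total = 271.2
  {Amber, Violet}: total = 297.4
  {Blue, Violet}: total = 338.0
  {Green, Violet}: total = 356.0
  {Blue, Amber}: total = 578.7
  {Red, Blue}: total = 599.5
  {Green, Amber}: total = 613.0
  {Red, Green}: total = 631.3
  {Blue, Green}: total = 665.9
  {Red, Amber}: total = 763.8
Best pair: {Red, Violet} with total 271.2.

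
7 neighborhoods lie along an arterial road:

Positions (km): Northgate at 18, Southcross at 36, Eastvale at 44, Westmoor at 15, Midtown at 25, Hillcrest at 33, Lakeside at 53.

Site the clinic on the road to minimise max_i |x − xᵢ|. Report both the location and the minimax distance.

The 1-center on a line is the midpoint of the two extreme points: leftmost at 15, rightmost at 53.
Optimal location = (15 + 53)/2 = 34; maximum distance = (53 − 15)/2 = 19.

location 34, max distance 19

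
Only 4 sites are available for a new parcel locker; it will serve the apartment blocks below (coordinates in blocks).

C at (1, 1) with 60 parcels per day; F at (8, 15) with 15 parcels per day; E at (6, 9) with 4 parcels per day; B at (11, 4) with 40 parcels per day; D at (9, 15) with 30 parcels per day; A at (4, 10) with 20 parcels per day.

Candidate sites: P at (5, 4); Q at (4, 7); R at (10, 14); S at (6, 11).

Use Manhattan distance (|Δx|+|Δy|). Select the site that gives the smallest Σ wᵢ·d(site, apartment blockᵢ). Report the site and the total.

Total weighted distance at each candidate:
  P (5, 4): total = 1484
  Q (4, 7): total = 1586
  R (10, 14): total = 2101
  S (6, 11): total = 1748
Minimum is at P with total 1484 blocks.

P, total 1484 blocks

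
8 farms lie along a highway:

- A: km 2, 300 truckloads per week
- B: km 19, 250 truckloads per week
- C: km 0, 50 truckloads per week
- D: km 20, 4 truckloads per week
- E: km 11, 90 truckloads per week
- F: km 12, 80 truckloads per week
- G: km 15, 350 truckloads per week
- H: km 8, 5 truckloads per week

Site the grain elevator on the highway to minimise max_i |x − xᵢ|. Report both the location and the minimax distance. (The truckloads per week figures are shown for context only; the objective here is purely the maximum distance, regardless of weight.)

The 1-center on a line is the midpoint of the two extreme points: leftmost at 0, rightmost at 20.
Optimal location = (0 + 20)/2 = 10; maximum distance = (20 − 0)/2 = 10.

location 10, max distance 10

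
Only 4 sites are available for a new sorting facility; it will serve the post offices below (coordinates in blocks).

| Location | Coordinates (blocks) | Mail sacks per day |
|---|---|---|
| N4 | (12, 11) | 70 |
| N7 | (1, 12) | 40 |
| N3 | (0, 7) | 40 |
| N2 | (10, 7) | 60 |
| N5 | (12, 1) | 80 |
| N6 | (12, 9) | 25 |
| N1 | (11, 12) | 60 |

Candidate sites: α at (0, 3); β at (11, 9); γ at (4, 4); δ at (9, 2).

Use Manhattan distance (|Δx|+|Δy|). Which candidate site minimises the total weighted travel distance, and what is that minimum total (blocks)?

Total weighted distance at each candidate:
  α (0, 3): total = 5570
  β (11, 9): total = 2355
  γ (4, 4): total = 4415
  δ (9, 2): total = 3770
Minimum is at β with total 2355 blocks.

β, total 2355 blocks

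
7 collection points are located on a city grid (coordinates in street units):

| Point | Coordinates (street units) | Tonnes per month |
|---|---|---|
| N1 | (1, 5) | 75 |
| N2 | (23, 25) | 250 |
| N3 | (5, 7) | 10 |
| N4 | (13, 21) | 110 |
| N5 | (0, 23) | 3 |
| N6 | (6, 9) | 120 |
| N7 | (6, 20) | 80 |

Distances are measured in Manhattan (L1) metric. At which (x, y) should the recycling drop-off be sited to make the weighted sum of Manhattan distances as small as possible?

(13, 21)

Manhattan distance separates: Σwᵢ(|x−xᵢ|+|y−yᵢ|) = Σwᵢ|x−xᵢ| + Σwᵢ|y−yᵢ|, so x and y are optimised independently as 1-D weighted medians.
Total weight W = 648; half = 324.
x-coordinate, sorted with cumulative weight:
  x=0 (N5, w=3) cum 3
  x=1 (N1, w=75) cum 78
  x=5 (N3, w=10) cum 88
  x=6 (N6, w=120) cum 208
  x=6 (N7, w=80) cum 288
  x=13 (N4, w=110) cum 398  ← median
  x=23 (N2, w=250) cum 648
⇒ x* = 13
y-coordinate, sorted with cumulative weight:
  y=5 (N1, w=75) cum 75
  y=7 (N3, w=10) cum 85
  y=9 (N6, w=120) cum 205
  y=20 (N7, w=80) cum 285
  y=21 (N4, w=110) cum 395  ← median
  y=23 (N5, w=3) cum 398
  y=25 (N2, w=250) cum 648
⇒ y* = 21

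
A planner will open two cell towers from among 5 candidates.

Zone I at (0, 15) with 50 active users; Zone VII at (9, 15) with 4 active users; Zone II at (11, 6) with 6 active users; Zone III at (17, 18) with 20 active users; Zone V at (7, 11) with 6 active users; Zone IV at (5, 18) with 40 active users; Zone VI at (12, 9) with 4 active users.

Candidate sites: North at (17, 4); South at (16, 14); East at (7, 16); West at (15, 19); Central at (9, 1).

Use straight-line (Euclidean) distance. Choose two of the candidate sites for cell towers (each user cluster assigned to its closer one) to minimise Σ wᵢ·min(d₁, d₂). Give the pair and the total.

{East, West}, total 649.4

Evaluate every pair (each demand assigned to the nearer of the two):
  {East, West}: total = 649.4
  {South, East}: total = 670.3
  {North, East}: total = 775.8
  {East, Central}: total = 776.1
  {West, Central}: total = 1379.4
  {North, West}: total = 1385.9
  {South, West}: total = 1390.3
  {South, Central}: total = 1495.3
  {North, South}: total = 1501.0
  {North, Central}: total = 1986.9
Best pair: {East, West} with total 649.4.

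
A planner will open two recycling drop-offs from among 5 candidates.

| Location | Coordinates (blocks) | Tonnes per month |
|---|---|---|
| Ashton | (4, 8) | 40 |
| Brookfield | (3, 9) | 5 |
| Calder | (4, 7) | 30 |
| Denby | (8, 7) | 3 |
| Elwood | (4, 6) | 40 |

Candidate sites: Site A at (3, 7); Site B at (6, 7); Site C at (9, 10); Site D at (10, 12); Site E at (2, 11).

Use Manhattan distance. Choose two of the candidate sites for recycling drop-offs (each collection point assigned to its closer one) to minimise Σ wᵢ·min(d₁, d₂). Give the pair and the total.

{Site A, Site B}, total 206

Evaluate every pair (each demand assigned to the nearer of the two):
  {Site A, Site B}: total = 206
  {Site A, Site C}: total = 212
  {Site A, Site D}: total = 215
  {Site A, Site E}: total = 215
  {Site B, Site E}: total = 321
  {Site B, Site C}: total = 331
  {Site B, Site D}: total = 331
  {Site C, Site E}: total = 687
  {Site D, Site E}: total = 696
  {Site C, Site D}: total = 927
Best pair: {Site A, Site B} with total 206.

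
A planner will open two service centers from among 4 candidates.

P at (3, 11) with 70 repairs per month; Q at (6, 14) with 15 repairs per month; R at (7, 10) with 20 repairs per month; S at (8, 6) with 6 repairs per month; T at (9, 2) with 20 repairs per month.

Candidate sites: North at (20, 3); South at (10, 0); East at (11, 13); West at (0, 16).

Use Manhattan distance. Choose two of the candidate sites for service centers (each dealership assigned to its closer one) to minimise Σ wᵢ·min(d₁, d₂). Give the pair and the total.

Evaluate every pair (each demand assigned to the nearer of the two):
  {South, East}: total = 1038
  {South, West}: total = 1048
  {East, West}: total = 1110
  {North, East}: total = 1230
  {North, West}: total = 1270
  {North, South}: total = 1898
Best pair: {South, East} with total 1038.

{South, East}, total 1038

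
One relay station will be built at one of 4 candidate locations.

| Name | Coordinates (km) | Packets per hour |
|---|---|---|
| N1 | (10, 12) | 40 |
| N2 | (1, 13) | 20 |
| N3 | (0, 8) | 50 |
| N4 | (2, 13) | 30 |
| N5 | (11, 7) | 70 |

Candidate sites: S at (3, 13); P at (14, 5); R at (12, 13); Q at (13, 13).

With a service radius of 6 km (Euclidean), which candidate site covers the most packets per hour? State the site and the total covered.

S, covering 100

Coverage radius r = 6 km; a point is covered iff (Δx)²+(Δy)² ≤ 6² = 36.
  S (3, 13): covers {N2, N3, N4} → 100
  P (14, 5): covers {N5} → 70
  R (12, 13): covers {N1} → 40
  Q (13, 13): covers {N1} → 40
Maximum coverage at S: 100 packets per hour.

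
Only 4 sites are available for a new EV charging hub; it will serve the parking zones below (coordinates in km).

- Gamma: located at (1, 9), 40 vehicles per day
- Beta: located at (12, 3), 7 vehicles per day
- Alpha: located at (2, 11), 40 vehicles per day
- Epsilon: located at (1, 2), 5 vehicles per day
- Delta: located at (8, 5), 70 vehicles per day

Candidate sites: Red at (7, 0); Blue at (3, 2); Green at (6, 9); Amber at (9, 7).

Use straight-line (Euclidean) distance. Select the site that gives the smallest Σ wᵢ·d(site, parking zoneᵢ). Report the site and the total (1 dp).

Total weighted distance at each candidate:
  Red (7, 0): total = 1345.4
  Blue (3, 2): total = 1135.0
  Green (6, 9): total = 794.3
  Amber (9, 7): total = 891.0
Minimum is at Green with total 794.3 km.

Green, total 794.3 km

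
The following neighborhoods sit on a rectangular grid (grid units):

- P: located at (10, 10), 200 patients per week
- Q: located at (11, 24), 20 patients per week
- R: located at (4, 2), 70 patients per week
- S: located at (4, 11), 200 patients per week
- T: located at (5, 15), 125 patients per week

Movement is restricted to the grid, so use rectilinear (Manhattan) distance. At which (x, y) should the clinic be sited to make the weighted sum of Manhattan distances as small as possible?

Manhattan distance separates: Σwᵢ(|x−xᵢ|+|y−yᵢ|) = Σwᵢ|x−xᵢ| + Σwᵢ|y−yᵢ|, so x and y are optimised independently as 1-D weighted medians.
Total weight W = 615; half = 307.5.
x-coordinate, sorted with cumulative weight:
  x=4 (R, w=70) cum 70
  x=4 (S, w=200) cum 270
  x=5 (T, w=125) cum 395  ← median
  x=10 (P, w=200) cum 595
  x=11 (Q, w=20) cum 615
⇒ x* = 5
y-coordinate, sorted with cumulative weight:
  y=2 (R, w=70) cum 70
  y=10 (P, w=200) cum 270
  y=11 (S, w=200) cum 470  ← median
  y=15 (T, w=125) cum 595
  y=24 (Q, w=20) cum 615
⇒ y* = 11

(5, 11)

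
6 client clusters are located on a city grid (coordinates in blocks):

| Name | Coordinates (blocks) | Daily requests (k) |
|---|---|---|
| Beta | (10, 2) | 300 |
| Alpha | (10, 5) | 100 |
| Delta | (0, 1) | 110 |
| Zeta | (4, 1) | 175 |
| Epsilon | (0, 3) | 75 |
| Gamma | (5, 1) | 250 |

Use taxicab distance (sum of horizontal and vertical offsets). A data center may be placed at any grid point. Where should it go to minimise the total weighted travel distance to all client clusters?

(5, 1)

Manhattan distance separates: Σwᵢ(|x−xᵢ|+|y−yᵢ|) = Σwᵢ|x−xᵢ| + Σwᵢ|y−yᵢ|, so x and y are optimised independently as 1-D weighted medians.
Total weight W = 1010; half = 505.
x-coordinate, sorted with cumulative weight:
  x=0 (Delta, w=110) cum 110
  x=0 (Epsilon, w=75) cum 185
  x=4 (Zeta, w=175) cum 360
  x=5 (Gamma, w=250) cum 610  ← median
  x=10 (Beta, w=300) cum 910
  x=10 (Alpha, w=100) cum 1010
⇒ x* = 5
y-coordinate, sorted with cumulative weight:
  y=1 (Delta, w=110) cum 110
  y=1 (Zeta, w=175) cum 285
  y=1 (Gamma, w=250) cum 535  ← median
  y=2 (Beta, w=300) cum 835
  y=3 (Epsilon, w=75) cum 910
  y=5 (Alpha, w=100) cum 1010
⇒ y* = 1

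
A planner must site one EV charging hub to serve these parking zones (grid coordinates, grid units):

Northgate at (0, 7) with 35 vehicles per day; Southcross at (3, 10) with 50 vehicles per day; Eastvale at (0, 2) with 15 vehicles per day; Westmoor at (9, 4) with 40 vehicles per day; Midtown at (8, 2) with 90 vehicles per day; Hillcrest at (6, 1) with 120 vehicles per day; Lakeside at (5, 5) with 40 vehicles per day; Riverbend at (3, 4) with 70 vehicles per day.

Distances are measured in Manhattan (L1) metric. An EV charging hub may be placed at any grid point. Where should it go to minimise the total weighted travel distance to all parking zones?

(6, 4)

Manhattan distance separates: Σwᵢ(|x−xᵢ|+|y−yᵢ|) = Σwᵢ|x−xᵢ| + Σwᵢ|y−yᵢ|, so x and y are optimised independently as 1-D weighted medians.
Total weight W = 460; half = 230.
x-coordinate, sorted with cumulative weight:
  x=0 (Northgate, w=35) cum 35
  x=0 (Eastvale, w=15) cum 50
  x=3 (Southcross, w=50) cum 100
  x=3 (Riverbend, w=70) cum 170
  x=5 (Lakeside, w=40) cum 210
  x=6 (Hillcrest, w=120) cum 330  ← median
  x=8 (Midtown, w=90) cum 420
  x=9 (Westmoor, w=40) cum 460
⇒ x* = 6
y-coordinate, sorted with cumulative weight:
  y=1 (Hillcrest, w=120) cum 120
  y=2 (Eastvale, w=15) cum 135
  y=2 (Midtown, w=90) cum 225
  y=4 (Westmoor, w=40) cum 265  ← median
  y=4 (Riverbend, w=70) cum 335
  y=5 (Lakeside, w=40) cum 375
  y=7 (Northgate, w=35) cum 410
  y=10 (Southcross, w=50) cum 460
⇒ y* = 4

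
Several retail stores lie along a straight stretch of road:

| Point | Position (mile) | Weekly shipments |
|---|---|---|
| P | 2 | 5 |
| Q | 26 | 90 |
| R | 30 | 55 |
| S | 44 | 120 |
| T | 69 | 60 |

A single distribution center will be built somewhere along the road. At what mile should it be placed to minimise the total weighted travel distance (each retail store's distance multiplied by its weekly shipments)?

For a sum of weighted absolute distances on a line, the optimum is the weighted median (not the mean). Total weight W = 330; half-weight = 165.
Sort by position and accumulate weight:
  mile 2 (P, w=5) → cum 5
  mile 26 (Q, w=90) → cum 95
  mile 30 (R, w=55) → cum 150
  mile 44 (S, w=120) → cum 270  ≥ 165 → median here
  mile 69 (T, w=60) → cum 330
Optimal location: mile 44.

x = 44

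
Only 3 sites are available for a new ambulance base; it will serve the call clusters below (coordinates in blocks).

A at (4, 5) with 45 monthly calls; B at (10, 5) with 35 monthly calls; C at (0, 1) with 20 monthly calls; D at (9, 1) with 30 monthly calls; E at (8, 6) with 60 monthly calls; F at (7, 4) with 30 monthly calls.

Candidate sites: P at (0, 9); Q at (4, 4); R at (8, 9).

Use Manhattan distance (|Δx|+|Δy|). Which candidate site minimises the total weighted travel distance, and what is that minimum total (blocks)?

Total weighted distance at each candidate:
  P (0, 9): total = 2540
  Q (4, 4): total = 1120
  R (8, 9): total = 1520
Minimum is at Q with total 1120 blocks.

Q, total 1120 blocks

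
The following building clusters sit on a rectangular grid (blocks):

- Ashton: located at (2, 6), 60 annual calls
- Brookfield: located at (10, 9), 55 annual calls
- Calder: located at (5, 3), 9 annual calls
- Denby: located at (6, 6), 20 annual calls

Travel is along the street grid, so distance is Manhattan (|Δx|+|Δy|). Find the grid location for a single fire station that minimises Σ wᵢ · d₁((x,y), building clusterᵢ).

Manhattan distance separates: Σwᵢ(|x−xᵢ|+|y−yᵢ|) = Σwᵢ|x−xᵢ| + Σwᵢ|y−yᵢ|, so x and y are optimised independently as 1-D weighted medians.
Total weight W = 144; half = 72.
x-coordinate, sorted with cumulative weight:
  x=2 (Ashton, w=60) cum 60
  x=5 (Calder, w=9) cum 69
  x=6 (Denby, w=20) cum 89  ← median
  x=10 (Brookfield, w=55) cum 144
⇒ x* = 6
y-coordinate, sorted with cumulative weight:
  y=3 (Calder, w=9) cum 9
  y=6 (Ashton, w=60) cum 69
  y=6 (Denby, w=20) cum 89  ← median
  y=9 (Brookfield, w=55) cum 144
⇒ y* = 6

(6, 6)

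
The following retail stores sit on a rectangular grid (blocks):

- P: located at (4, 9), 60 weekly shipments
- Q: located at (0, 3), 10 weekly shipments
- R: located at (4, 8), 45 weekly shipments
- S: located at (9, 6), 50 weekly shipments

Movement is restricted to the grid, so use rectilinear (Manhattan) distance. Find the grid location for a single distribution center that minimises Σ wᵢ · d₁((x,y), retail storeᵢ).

(4, 8)

Manhattan distance separates: Σwᵢ(|x−xᵢ|+|y−yᵢ|) = Σwᵢ|x−xᵢ| + Σwᵢ|y−yᵢ|, so x and y are optimised independently as 1-D weighted medians.
Total weight W = 165; half = 82.5.
x-coordinate, sorted with cumulative weight:
  x=0 (Q, w=10) cum 10
  x=4 (P, w=60) cum 70
  x=4 (R, w=45) cum 115  ← median
  x=9 (S, w=50) cum 165
⇒ x* = 4
y-coordinate, sorted with cumulative weight:
  y=3 (Q, w=10) cum 10
  y=6 (S, w=50) cum 60
  y=8 (R, w=45) cum 105  ← median
  y=9 (P, w=60) cum 165
⇒ y* = 8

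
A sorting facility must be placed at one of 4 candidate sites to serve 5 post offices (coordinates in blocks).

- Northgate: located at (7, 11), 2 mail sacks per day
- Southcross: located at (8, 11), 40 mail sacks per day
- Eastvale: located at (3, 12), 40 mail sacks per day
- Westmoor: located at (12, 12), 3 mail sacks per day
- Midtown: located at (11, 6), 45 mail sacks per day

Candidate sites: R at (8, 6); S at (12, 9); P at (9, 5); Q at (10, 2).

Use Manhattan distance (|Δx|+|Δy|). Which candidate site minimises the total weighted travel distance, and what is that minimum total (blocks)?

R, total 817 blocks

Total weighted distance at each candidate:
  R (8, 6): total = 817
  S (12, 9): total = 923
  P (9, 5): total = 981
  Q (10, 2): total = 1405
Minimum is at R with total 817 blocks.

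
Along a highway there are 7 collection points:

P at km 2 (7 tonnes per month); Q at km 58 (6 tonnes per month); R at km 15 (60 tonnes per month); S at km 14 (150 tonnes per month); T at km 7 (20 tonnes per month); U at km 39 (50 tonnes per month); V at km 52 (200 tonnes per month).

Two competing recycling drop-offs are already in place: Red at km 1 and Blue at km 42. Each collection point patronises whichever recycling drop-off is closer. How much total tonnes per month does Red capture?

237

The indifferent point is the midpoint (1+42)/2 = 21.5; collection points left of it (closer to Red at 1) go to Red, those right go to Blue.
  P at 2 (w=7) → Red
  T at 7 (w=20) → Red
  S at 14 (w=150) → Red
  R at 15 (w=60) → Red
  U at 39 (w=50) → Blue
  V at 52 (w=200) → Blue
  Q at 58 (w=6) → Blue
Red captures 237; Blue captures 256.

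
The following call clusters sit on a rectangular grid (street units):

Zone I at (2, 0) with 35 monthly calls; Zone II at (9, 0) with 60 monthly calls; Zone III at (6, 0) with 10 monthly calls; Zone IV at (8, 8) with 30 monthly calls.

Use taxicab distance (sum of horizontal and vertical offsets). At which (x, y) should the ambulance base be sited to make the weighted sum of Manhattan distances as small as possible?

(8, 0)

Manhattan distance separates: Σwᵢ(|x−xᵢ|+|y−yᵢ|) = Σwᵢ|x−xᵢ| + Σwᵢ|y−yᵢ|, so x and y are optimised independently as 1-D weighted medians.
Total weight W = 135; half = 67.5.
x-coordinate, sorted with cumulative weight:
  x=2 (Zone I, w=35) cum 35
  x=6 (Zone III, w=10) cum 45
  x=8 (Zone IV, w=30) cum 75  ← median
  x=9 (Zone II, w=60) cum 135
⇒ x* = 8
y-coordinate, sorted with cumulative weight:
  y=0 (Zone I, w=35) cum 35
  y=0 (Zone II, w=60) cum 95  ← median
  y=0 (Zone III, w=10) cum 105
  y=8 (Zone IV, w=30) cum 135
⇒ y* = 0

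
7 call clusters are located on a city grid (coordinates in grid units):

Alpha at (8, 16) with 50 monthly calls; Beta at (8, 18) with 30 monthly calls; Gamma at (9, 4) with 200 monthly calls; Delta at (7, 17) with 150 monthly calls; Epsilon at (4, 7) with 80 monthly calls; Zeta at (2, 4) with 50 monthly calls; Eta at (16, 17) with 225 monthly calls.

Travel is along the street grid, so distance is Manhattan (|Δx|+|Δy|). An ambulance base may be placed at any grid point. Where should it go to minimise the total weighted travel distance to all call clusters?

Manhattan distance separates: Σwᵢ(|x−xᵢ|+|y−yᵢ|) = Σwᵢ|x−xᵢ| + Σwᵢ|y−yᵢ|, so x and y are optimised independently as 1-D weighted medians.
Total weight W = 785; half = 392.5.
x-coordinate, sorted with cumulative weight:
  x=2 (Zeta, w=50) cum 50
  x=4 (Epsilon, w=80) cum 130
  x=7 (Delta, w=150) cum 280
  x=8 (Alpha, w=50) cum 330
  x=8 (Beta, w=30) cum 360
  x=9 (Gamma, w=200) cum 560  ← median
  x=16 (Eta, w=225) cum 785
⇒ x* = 9
y-coordinate, sorted with cumulative weight:
  y=4 (Gamma, w=200) cum 200
  y=4 (Zeta, w=50) cum 250
  y=7 (Epsilon, w=80) cum 330
  y=16 (Alpha, w=50) cum 380
  y=17 (Delta, w=150) cum 530  ← median
  y=17 (Eta, w=225) cum 755
  y=18 (Beta, w=30) cum 785
⇒ y* = 17

(9, 17)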